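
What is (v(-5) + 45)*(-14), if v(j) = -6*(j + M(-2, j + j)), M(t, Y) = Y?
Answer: -1890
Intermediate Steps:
v(j) = -18*j (v(j) = -6*(j + (j + j)) = -6*(j + 2*j) = -18*j)
(v(-5) + 45)*(-14) = (-18*(-5) + 45)*(-14) = (90 + 45)*(-14) = 135*(-14) = -1890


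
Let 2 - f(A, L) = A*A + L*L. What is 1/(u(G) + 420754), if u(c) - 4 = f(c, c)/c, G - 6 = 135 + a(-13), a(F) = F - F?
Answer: 141/59287118 ≈ 2.3783e-6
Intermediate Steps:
a(F) = 0
f(A, L) = 2 - A**2 - L**2 (f(A, L) = 2 - (A*A + L*L) = 2 - (A**2 + L**2) = 2 + (-A**2 - L**2) = 2 - A**2 - L**2)
G = 141 (G = 6 + (135 + 0) = 6 + 135 = 141)
u(c) = 4 + (2 - 2*c**2)/c (u(c) = 4 + (2 - c**2 - c**2)/c = 4 + (2 - 2*c**2)/c)
1/(u(G) + 420754) = 1/((4 - 2*141 + 2/141) + 420754) = 1/((4 - 282 + 2*(1/141)) + 420754) = 1/((4 - 282 + 2/141) + 420754) = 1/(-39196/141 + 420754) = 1/(59287118/141) = 141/59287118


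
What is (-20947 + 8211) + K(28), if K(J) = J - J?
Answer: -12736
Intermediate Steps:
K(J) = 0
(-20947 + 8211) + K(28) = (-20947 + 8211) + 0 = -12736 + 0 = -12736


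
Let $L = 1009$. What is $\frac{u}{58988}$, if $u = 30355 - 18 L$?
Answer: $\frac{12193}{58988} \approx 0.2067$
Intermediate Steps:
$u = 12193$ ($u = 30355 - 18162 = 12193$)
$\frac{u}{58988} = \frac{12193}{58988}$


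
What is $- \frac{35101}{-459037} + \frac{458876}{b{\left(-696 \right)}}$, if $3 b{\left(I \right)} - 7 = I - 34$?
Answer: $- \frac{210632603071}{110627917} \approx -1904.0$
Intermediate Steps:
$b{\left(I \right)} = -9 + \frac{I}{3}$ ($b{\left(I \right)} = \frac{7}{3} + \frac{I - 34}{3} = \frac{7}{3} + \frac{-34 + I}{3} = \frac{7}{3} + \left(- \frac{34}{3} + \frac{I}{3}\right) = -9 + \frac{I}{3}$)
$- \frac{35101}{-459037} + \frac{458876}{b{\left(-696 \right)}} = - \frac{35101}{-459037} + \frac{458876}{-9 + \frac{1}{3} \left(-696\right)} = \left(-35101\right) \left(- \frac{1}{459037}\right) + \frac{458876}{-9 - 232} = \frac{35101}{459037} + \frac{458876}{-241} = \frac{35101}{459037} + 458876 \left(- \frac{1}{241}\right) = \frac{35101}{459037} - \frac{458876}{241} = - \frac{210632603071}{110627917}$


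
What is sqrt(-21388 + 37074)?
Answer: sqrt(15686) ≈ 125.24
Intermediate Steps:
sqrt(-21388 + 37074) = sqrt(15686)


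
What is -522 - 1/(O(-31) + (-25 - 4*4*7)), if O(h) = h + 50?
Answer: -61595/118 ≈ -521.99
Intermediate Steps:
O(h) = 50 + h
-522 - 1/(O(-31) + (-25 - 4*4*7)) = -522 - 1/((50 - 31) + (-25 - 4*4*7)) = -522 - 1/(19 + (-25 - 16*7)) = -522 - 1/(19 + (-25 - 112)) = -522 - 1/(19 - 137) = -522 - 1/(-118) = -522 - 1*(-1/118) = -522 + 1/118 = -61595/118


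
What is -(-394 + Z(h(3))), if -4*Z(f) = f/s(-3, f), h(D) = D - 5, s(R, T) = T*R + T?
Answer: 3151/8 ≈ 393.88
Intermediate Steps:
s(R, T) = T + R*T (s(R, T) = R*T + T = T + R*T)
h(D) = -5 + D
Z(f) = ⅛ (Z(f) = -f/(4*(f*(1 - 3))) = -f/(4*(f*(-2))) = -f/(4*((-2*f))) = -f*(-1/(2*f))/4 = -¼*(-½) = ⅛)
-(-394 + Z(h(3))) = -(-394 + ⅛) = -1*(-3151/8) = 3151/8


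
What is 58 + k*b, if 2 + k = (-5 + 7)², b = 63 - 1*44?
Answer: 96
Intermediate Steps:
b = 19 (b = 63 - 44 = 19)
k = 2 (k = -2 + (-5 + 7)² = -2 + 2² = -2 + 4 = 2)
58 + k*b = 58 + 2*19 = 58 + 38 = 96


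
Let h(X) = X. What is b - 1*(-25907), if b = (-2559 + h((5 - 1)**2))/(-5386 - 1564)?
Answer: 180056193/6950 ≈ 25907.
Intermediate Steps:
b = 2543/6950 (b = (-2559 + (5 - 1)**2)/(-5386 - 1564) = (-2559 + 4**2)/(-6950) = (-2559 + 16)*(-1/6950) = -2543*(-1/6950) = 2543/6950 ≈ 0.36590)
b - 1*(-25907) = 2543/6950 - 1*(-25907) = 2543/6950 + 25907 = 180056193/6950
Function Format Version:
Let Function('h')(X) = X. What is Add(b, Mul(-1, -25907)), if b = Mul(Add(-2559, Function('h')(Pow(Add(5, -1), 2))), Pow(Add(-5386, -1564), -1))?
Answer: Rational(180056193, 6950) ≈ 25907.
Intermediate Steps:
b = Rational(2543, 6950) (b = Mul(Add(-2559, Pow(Add(5, -1), 2)), Pow(Add(-5386, -1564), -1)) = Mul(Add(-2559, Pow(4, 2)), Pow(-6950, -1)) = Mul(Add(-2559, 16), Rational(-1, 6950)) = Mul(-2543, Rational(-1, 6950)) = Rational(2543, 6950) ≈ 0.36590)
Add(b, Mul(-1, -25907)) = Add(Rational(2543, 6950), Mul(-1, -25907)) = Add(Rational(2543, 6950), 25907) = Rational(180056193, 6950)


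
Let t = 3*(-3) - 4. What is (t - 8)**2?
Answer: 441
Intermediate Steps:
t = -13 (t = -9 - 4 = -13)
(t - 8)**2 = (-13 - 8)**2 = (-21)**2 = 441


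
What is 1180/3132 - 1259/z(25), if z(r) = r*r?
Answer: -801422/489375 ≈ -1.6376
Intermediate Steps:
z(r) = r²
1180/3132 - 1259/z(25) = 1180/3132 - 1259/(25²) = 1180*(1/3132) - 1259/625 = 295/783 - 1259*1/625 = 295/783 - 1259/625 = -801422/489375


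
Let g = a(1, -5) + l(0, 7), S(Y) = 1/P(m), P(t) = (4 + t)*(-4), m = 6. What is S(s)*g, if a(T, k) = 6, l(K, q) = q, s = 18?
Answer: -13/40 ≈ -0.32500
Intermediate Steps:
P(t) = -16 - 4*t
S(Y) = -1/40 (S(Y) = 1/(-16 - 4*6) = 1/(-16 - 24) = 1/(-40) = -1/40)
g = 13 (g = 6 + 7 = 13)
S(s)*g = -1/40*13 = -13/40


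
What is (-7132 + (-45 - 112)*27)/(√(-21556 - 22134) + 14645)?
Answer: -33305659/42903943 + 11371*I*√43690/214519715 ≈ -0.77628 + 0.01108*I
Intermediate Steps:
(-7132 + (-45 - 112)*27)/(√(-21556 - 22134) + 14645) = (-7132 - 157*27)/(√(-43690) + 14645) = (-7132 - 4239)/(I*√43690 + 14645) = -11371/(14645 + I*√43690)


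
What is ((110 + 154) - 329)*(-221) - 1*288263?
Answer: -273898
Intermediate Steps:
((110 + 154) - 329)*(-221) - 1*288263 = (264 - 329)*(-221) - 288263 = -65*(-221) - 288263 = 14365 - 288263 = -273898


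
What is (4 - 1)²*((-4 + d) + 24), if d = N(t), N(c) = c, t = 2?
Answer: 198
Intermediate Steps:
d = 2
(4 - 1)²*((-4 + d) + 24) = (4 - 1)²*((-4 + 2) + 24) = 3²*(-2 + 24) = 9*22 = 198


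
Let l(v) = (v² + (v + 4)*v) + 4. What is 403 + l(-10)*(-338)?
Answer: -55029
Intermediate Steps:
l(v) = 4 + v² + v*(4 + v) (l(v) = (v² + (4 + v)*v) + 4 = (v² + v*(4 + v)) + 4 = 4 + v² + v*(4 + v))
403 + l(-10)*(-338) = 403 + (4 + 2*(-10)² + 4*(-10))*(-338) = 403 + (4 + 2*100 - 40)*(-338) = 403 + (4 + 200 - 40)*(-338) = 403 + 164*(-338) = 403 - 55432 = -55029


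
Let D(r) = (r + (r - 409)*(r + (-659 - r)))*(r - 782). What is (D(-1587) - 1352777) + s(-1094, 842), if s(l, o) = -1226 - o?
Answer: -3113692558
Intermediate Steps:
D(r) = (-782 + r)*(269531 - 658*r) (D(r) = (r + (-409 + r)*(-659))*(-782 + r) = (r + (269531 - 659*r))*(-782 + r) = (269531 - 658*r)*(-782 + r) = (-782 + r)*(269531 - 658*r))
(D(-1587) - 1352777) + s(-1094, 842) = ((-210773242 - 658*(-1587)**2 + 784087*(-1587)) - 1352777) + (-1226 - 1*842) = ((-210773242 - 658*2518569 - 1244346069) - 1352777) + (-1226 - 842) = ((-210773242 - 1657218402 - 1244346069) - 1352777) - 2068 = (-3112337713 - 1352777) - 2068 = -3113690490 - 2068 = -3113692558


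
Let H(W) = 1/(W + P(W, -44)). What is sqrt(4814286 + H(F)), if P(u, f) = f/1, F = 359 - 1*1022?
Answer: sqrt(2406416042107)/707 ≈ 2194.1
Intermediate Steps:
F = -663 (F = 359 - 1022 = -663)
P(u, f) = f (P(u, f) = f*1 = f)
H(W) = 1/(-44 + W) (H(W) = 1/(W - 44) = 1/(-44 + W))
sqrt(4814286 + H(F)) = sqrt(4814286 + 1/(-44 - 663)) = sqrt(4814286 + 1/(-707)) = sqrt(4814286 - 1/707) = sqrt(3403700201/707) = sqrt(2406416042107)/707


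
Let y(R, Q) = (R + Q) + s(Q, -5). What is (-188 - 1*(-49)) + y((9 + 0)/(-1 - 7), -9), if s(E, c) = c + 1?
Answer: -1225/8 ≈ -153.13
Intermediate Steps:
s(E, c) = 1 + c
y(R, Q) = -4 + Q + R (y(R, Q) = (R + Q) + (1 - 5) = (Q + R) - 4 = -4 + Q + R)
(-188 - 1*(-49)) + y((9 + 0)/(-1 - 7), -9) = (-188 - 1*(-49)) + (-4 - 9 + (9 + 0)/(-1 - 7)) = (-188 + 49) + (-4 - 9 + 9/(-8)) = -139 + (-4 - 9 + 9*(-1/8)) = -139 + (-4 - 9 - 9/8) = -139 - 113/8 = -1225/8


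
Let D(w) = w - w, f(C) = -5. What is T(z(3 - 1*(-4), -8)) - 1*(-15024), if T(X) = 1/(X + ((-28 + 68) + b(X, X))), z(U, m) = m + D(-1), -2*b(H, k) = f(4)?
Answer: 1036658/69 ≈ 15024.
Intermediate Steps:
b(H, k) = 5/2 (b(H, k) = -½*(-5) = 5/2)
D(w) = 0
z(U, m) = m (z(U, m) = m + 0 = m)
T(X) = 1/(85/2 + X) (T(X) = 1/(X + ((-28 + 68) + 5/2)) = 1/(X + (40 + 5/2)) = 1/(X + 85/2) = 1/(85/2 + X))
T(z(3 - 1*(-4), -8)) - 1*(-15024) = 2/(85 + 2*(-8)) - 1*(-15024) = 2/(85 - 16) + 15024 = 2/69 + 15024 = 1036658/69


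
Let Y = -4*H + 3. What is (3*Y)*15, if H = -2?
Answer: 495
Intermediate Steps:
Y = 11 (Y = -4*(-2) + 3 = 8 + 3 = 11)
(3*Y)*15 = (3*11)*15 = 33*15 = 495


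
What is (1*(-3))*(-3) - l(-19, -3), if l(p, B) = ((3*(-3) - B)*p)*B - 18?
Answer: 369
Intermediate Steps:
l(p, B) = -18 + B*p*(-9 - B) (l(p, B) = ((-9 - B)*p)*B - 18 = (p*(-9 - B))*B - 18 = B*p*(-9 - B) - 18 = -18 + B*p*(-9 - B))
(1*(-3))*(-3) - l(-19, -3) = (1*(-3))*(-3) - (-18 - 1*(-19)*(-3)² - 9*(-3)*(-19)) = -3*(-3) - (-18 - 1*(-19)*9 - 513) = 9 - (-18 + 171 - 513) = 9 - 1*(-360) = 9 + 360 = 369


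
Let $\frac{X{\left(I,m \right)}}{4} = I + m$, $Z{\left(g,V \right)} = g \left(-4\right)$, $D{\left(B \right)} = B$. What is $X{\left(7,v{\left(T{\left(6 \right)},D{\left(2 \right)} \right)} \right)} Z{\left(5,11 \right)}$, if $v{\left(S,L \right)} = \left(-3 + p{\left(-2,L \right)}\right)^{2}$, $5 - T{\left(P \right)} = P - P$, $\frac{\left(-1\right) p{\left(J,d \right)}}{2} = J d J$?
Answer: $-29440$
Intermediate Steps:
$p{\left(J,d \right)} = - 2 d J^{2}$ ($p{\left(J,d \right)} = - 2 J d J = - 2 d J^{2}$)
$Z{\left(g,V \right)} = - 4 g$
$T{\left(P \right)} = 5$ ($T{\left(P \right)} = 5 - \left(P - P\right) = 5 - 0 = 5 + 0 = 5$)
$v{\left(S,L \right)} = \left(-3 - 8 L\right)^{2}$ ($v{\left(S,L \right)} = \left(-3 - 2 L \left(-2\right)^{2}\right)^{2} = \left(-3 - 2 L 4\right)^{2} = \left(-3 - 8 L\right)^{2}$)
$X{\left(I,m \right)} = 4 I + 4 m$ ($X{\left(I,m \right)} = 4 \left(I + m\right) = 4 I + 4 m$)
$X{\left(7,v{\left(T{\left(6 \right)},D{\left(2 \right)} \right)} \right)} Z{\left(5,11 \right)} = \left(4 \cdot 7 + 4 \left(3 + 8 \cdot 2\right)^{2}\right) \left(\left(-4\right) 5\right) = \left(28 + 4 \left(3 + 16\right)^{2}\right) \left(-20\right) = \left(28 + 4 \cdot 19^{2}\right) \left(-20\right) = \left(28 + 4 \cdot 361\right) \left(-20\right) = \left(28 + 1444\right) \left(-20\right) = 1472 \left(-20\right) = -29440$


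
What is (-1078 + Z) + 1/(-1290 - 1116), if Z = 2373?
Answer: 3115769/2406 ≈ 1295.0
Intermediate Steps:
(-1078 + Z) + 1/(-1290 - 1116) = (-1078 + 2373) + 1/(-1290 - 1116) = 1295 + 1/(-2406) = 1295 - 1/2406 = 3115769/2406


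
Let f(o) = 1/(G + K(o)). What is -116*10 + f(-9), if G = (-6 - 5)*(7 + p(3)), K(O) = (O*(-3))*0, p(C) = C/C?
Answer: -102081/88 ≈ -1160.0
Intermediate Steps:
p(C) = 1
K(O) = 0 (K(O) = -3*O*0 = 0)
G = -88 (G = (-6 - 5)*(7 + 1) = -11*8 = -88)
f(o) = -1/88 (f(o) = 1/(-88 + 0) = 1/(-88) = -1/88)
-116*10 + f(-9) = -116*10 - 1/88 = -1160 - 1/88 = -102081/88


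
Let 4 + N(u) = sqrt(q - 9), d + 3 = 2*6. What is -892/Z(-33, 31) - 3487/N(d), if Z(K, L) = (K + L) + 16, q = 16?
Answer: 93622/63 + 3487*sqrt(7)/9 ≈ 2511.1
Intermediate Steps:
d = 9 (d = -3 + 2*6 = -3 + 12 = 9)
Z(K, L) = 16 + K + L
N(u) = -4 + sqrt(7) (N(u) = -4 + sqrt(16 - 9) = -4 + sqrt(7))
-892/Z(-33, 31) - 3487/N(d) = -892/(16 - 33 + 31) - 3487/(-4 + sqrt(7)) = -892/14 - 3487/(-4 + sqrt(7)) = -892*1/14 - 3487/(-4 + sqrt(7)) = -446/7 - 3487/(-4 + sqrt(7))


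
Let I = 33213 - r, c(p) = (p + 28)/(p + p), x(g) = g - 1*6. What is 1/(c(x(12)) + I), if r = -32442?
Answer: 6/393947 ≈ 1.5230e-5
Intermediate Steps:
x(g) = -6 + g (x(g) = g - 6 = -6 + g)
c(p) = (28 + p)/(2*p) (c(p) = (28 + p)/((2*p)) = (28 + p)*(1/(2*p)) = (28 + p)/(2*p))
I = 65655 (I = 33213 - 1*(-32442) = 33213 + 32442 = 65655)
1/(c(x(12)) + I) = 1/((28 + (-6 + 12))/(2*(-6 + 12)) + 65655) = 1/((½)*(28 + 6)/6 + 65655) = 1/((½)*(⅙)*34 + 65655) = 1/(17/6 + 65655) = 1/(393947/6) = 6/393947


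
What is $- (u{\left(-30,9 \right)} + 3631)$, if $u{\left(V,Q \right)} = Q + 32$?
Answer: $-3672$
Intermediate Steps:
$u{\left(V,Q \right)} = 32 + Q$
$- (u{\left(-30,9 \right)} + 3631) = - (\left(32 + 9\right) + 3631) = - (41 + 3631) = \left(-1\right) 3672 = -3672$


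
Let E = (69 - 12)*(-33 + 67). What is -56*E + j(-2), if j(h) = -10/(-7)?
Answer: -759686/7 ≈ -1.0853e+5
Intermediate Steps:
j(h) = 10/7 (j(h) = -10*(-⅐) = 10/7)
E = 1938 (E = 57*34 = 1938)
-56*E + j(-2) = -56*1938 + 10/7 = -108528 + 10/7 = -759686/7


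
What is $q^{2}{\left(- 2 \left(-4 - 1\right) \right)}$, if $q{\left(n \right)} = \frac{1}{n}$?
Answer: $\frac{1}{100} \approx 0.01$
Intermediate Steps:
$q^{2}{\left(- 2 \left(-4 - 1\right) \right)} = \left(\frac{1}{\left(-2\right) \left(-4 - 1\right)}\right)^{2} = \left(\frac{1}{\left(-2\right) \left(-5\right)}\right)^{2} = \left(\frac{1}{10}\right)^{2} = \frac{1}{100}$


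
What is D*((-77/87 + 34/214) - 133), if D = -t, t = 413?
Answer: 514125941/9309 ≈ 55229.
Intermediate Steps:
D = -413 (D = -1*413 = -413)
D*((-77/87 + 34/214) - 133) = -413*((-77/87 + 34/214) - 133) = -413*((-77*1/87 + 34*(1/214)) - 133) = -413*((-77/87 + 17/107) - 133) = -413*(-6760/9309 - 133) = -413*(-1244857/9309) = 514125941/9309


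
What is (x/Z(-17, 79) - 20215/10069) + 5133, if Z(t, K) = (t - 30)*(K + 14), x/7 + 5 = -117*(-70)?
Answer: 225246274547/44011599 ≈ 5117.9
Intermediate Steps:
x = 57295 (x = -35 + 7*(-117*(-70)) = -35 + 7*8190 = -35 + 57330 = 57295)
Z(t, K) = (-30 + t)*(14 + K)
(x/Z(-17, 79) - 20215/10069) + 5133 = (57295/(-420 - 30*79 + 14*(-17) + 79*(-17)) - 20215/10069) + 5133 = (57295/(-420 - 2370 - 238 - 1343) - 20215*1/10069) + 5133 = (57295/(-4371) - 20215/10069) + 5133 = (57295*(-1/4371) - 20215/10069) + 5133 = (-57295/4371 - 20215/10069) + 5133 = -665263120/44011599 + 5133 = 225246274547/44011599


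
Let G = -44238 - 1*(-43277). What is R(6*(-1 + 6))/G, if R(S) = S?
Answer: -30/961 ≈ -0.031217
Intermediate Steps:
G = -961 (G = -44238 + 43277 = -961)
R(6*(-1 + 6))/G = (6*(-1 + 6))/(-961) = (6*5)*(-1/961) = 30*(-1/961) = -30/961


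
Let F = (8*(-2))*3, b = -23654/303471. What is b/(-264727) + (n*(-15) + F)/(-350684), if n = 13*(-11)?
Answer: -168458325594113/28172889081663228 ≈ -0.0059794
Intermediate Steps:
b = -23654/303471 (b = -23654*1/303471 = -23654/303471 ≈ -0.077945)
n = -143
F = -48 (F = -16*3 = -48)
b/(-264727) + (n*(-15) + F)/(-350684) = -23654/303471/(-264727) + (-143*(-15) - 48)/(-350684) = -23654/303471*(-1/264727) + (2145 - 48)*(-1/350684) = 23654/80336967417 + 2097*(-1/350684) = 23654/80336967417 - 2097/350684 = -168458325594113/28172889081663228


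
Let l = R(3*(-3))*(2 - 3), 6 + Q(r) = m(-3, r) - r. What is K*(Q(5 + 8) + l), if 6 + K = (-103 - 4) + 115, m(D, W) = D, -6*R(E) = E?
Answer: -47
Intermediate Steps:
R(E) = -E/6
Q(r) = -9 - r (Q(r) = -6 + (-3 - r) = -9 - r)
K = 2 (K = -6 + ((-103 - 4) + 115) = -6 + (-107 + 115) = -6 + 8 = 2)
l = -3/2 (l = (-(-3)/2)*(2 - 3) = -⅙*(-9)*(-1) = (3/2)*(-1) = -3/2 ≈ -1.5000)
K*(Q(5 + 8) + l) = 2*((-9 - (5 + 8)) - 3/2) = 2*((-9 - 1*13) - 3/2) = 2*((-9 - 13) - 3/2) = 2*(-22 - 3/2) = 2*(-47/2) = -47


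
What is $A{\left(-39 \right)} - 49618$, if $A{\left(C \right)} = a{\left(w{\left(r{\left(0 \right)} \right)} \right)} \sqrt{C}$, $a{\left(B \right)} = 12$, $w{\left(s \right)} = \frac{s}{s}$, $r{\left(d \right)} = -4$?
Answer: $-49618 + 12 i \sqrt{39} \approx -49618.0 + 74.94 i$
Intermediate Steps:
$w{\left(s \right)} = 1$
$A{\left(C \right)} = 12 \sqrt{C}$
$A{\left(-39 \right)} - 49618 = 12 \sqrt{-39} - 49618 = 12 i \sqrt{39} - 49618 = -49618 + 12 i \sqrt{39}$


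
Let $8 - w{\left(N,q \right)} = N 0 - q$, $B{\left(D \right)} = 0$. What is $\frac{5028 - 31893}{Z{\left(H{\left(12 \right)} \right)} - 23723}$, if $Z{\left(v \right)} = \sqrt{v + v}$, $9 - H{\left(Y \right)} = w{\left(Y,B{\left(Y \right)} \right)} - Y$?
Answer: $\frac{637318395}{562780703} + \frac{26865 \sqrt{26}}{562780703} \approx 1.1327$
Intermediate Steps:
$w{\left(N,q \right)} = 8 + q$ ($w{\left(N,q \right)} = 8 - \left(N 0 - q\right) = 8 - \left(0 - q\right) = 8 - - q = 8 + q$)
$H{\left(Y \right)} = 1 + Y$ ($H{\left(Y \right)} = 9 - \left(\left(8 + 0\right) - Y\right) = 9 - \left(8 - Y\right) = 9 + \left(-8 + Y\right) = 1 + Y$)
$Z{\left(v \right)} = \sqrt{2} \sqrt{v}$ ($Z{\left(v \right)} = \sqrt{2 v} = \sqrt{2} \sqrt{v}$)
$\frac{5028 - 31893}{Z{\left(H{\left(12 \right)} \right)} - 23723} = \frac{5028 - 31893}{\sqrt{2} \sqrt{1 + 12} - 23723} = - \frac{26865}{\sqrt{2} \sqrt{13} - 23723} = - \frac{26865}{\sqrt{26} - 23723} = - \frac{26865}{-23723 + \sqrt{26}}$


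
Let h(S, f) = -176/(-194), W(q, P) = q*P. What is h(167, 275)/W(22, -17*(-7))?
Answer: 4/11543 ≈ 0.00034653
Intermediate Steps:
W(q, P) = P*q
h(S, f) = 88/97 (h(S, f) = -176*(-1/194) = 88/97)
h(167, 275)/W(22, -17*(-7)) = 88/(97*((-17*(-7)*22))) = 88/(97*((119*22))) = (88/97)/2618 = (88/97)*(1/2618) = 4/11543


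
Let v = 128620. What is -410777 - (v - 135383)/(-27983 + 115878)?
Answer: -36105237652/87895 ≈ -4.1078e+5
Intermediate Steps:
-410777 - (v - 135383)/(-27983 + 115878) = -410777 - (128620 - 135383)/(-27983 + 115878) = -410777 - (-6763)/87895 = -410777 - 1*(-6763/87895) = -410777 + 6763/87895 = -36105237652/87895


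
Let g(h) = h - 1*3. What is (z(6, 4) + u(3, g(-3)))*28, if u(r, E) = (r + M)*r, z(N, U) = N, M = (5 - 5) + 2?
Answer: 588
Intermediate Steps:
g(h) = -3 + h (g(h) = h - 3 = -3 + h)
M = 2 (M = 0 + 2 = 2)
u(r, E) = r*(2 + r) (u(r, E) = (r + 2)*r = (2 + r)*r = r*(2 + r))
(z(6, 4) + u(3, g(-3)))*28 = (6 + 3*(2 + 3))*28 = (6 + 3*5)*28 = (6 + 15)*28 = 21*28 = 588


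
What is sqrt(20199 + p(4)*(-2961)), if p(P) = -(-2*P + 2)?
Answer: sqrt(2433) ≈ 49.325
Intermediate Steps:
p(P) = -2 + 2*P (p(P) = -(2 - 2*P) = -2 + 2*P)
sqrt(20199 + p(4)*(-2961)) = sqrt(20199 + (-2 + 2*4)*(-2961)) = sqrt(20199 + (-2 + 8)*(-2961)) = sqrt(20199 + 6*(-2961)) = sqrt(20199 - 17766) = sqrt(2433)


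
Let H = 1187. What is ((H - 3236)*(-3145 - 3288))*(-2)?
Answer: -26362434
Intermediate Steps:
((H - 3236)*(-3145 - 3288))*(-2) = ((1187 - 3236)*(-3145 - 3288))*(-2) = -2049*(-6433)*(-2) = 13181217*(-2) = -26362434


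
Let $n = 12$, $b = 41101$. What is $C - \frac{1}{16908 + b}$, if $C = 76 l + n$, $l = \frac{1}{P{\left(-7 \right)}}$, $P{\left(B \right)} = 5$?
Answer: $\frac{7889219}{290045} \approx 27.2$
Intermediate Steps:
$l = \frac{1}{5} \approx 0.2$
$C = \frac{136}{5}$ ($C = 76 \cdot \frac{1}{5} + 12 = \frac{76}{5} + 12 = \frac{136}{5} \approx 27.2$)
$C - \frac{1}{16908 + b} = \frac{136}{5} - \frac{1}{16908 + 41101} = \frac{136}{5} - \frac{1}{58009} = \frac{7889219}{290045}$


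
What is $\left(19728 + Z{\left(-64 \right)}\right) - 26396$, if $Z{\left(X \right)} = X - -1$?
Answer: $-6731$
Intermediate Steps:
$Z{\left(X \right)} = 1 + X$ ($Z{\left(X \right)} = X + 1 = 1 + X$)
$\left(19728 + Z{\left(-64 \right)}\right) - 26396 = \left(19728 + \left(1 - 64\right)\right) - 26396 = \left(19728 - 63\right) - 26396 = 19665 - 26396 = -6731$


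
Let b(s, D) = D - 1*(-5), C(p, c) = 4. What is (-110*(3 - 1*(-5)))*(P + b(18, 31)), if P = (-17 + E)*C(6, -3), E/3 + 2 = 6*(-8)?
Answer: 556160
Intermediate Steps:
E = -150 (E = -6 + 3*(6*(-8)) = -6 + 3*(-48) = -6 - 144 = -150)
b(s, D) = 5 + D (b(s, D) = D + 5 = 5 + D)
P = -668 (P = (-17 - 150)*4 = -167*4 = -668)
(-110*(3 - 1*(-5)))*(P + b(18, 31)) = (-110*(3 - 1*(-5)))*(-668 + (5 + 31)) = (-110*(3 + 5))*(-668 + 36) = -110*8*(-632) = -880*(-632) = 556160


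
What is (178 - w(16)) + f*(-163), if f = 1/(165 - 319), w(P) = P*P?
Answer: -11849/154 ≈ -76.942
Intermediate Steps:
w(P) = P²
f = -1/154 (f = 1/(-154) = -1/154 ≈ -0.0064935)
(178 - w(16)) + f*(-163) = (178 - 1*16²) - 1/154*(-163) = (178 - 1*256) + 163/154 = (178 - 256) + 163/154 = -78 + 163/154 = -11849/154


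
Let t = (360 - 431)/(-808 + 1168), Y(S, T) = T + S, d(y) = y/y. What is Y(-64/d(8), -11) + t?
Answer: -27071/360 ≈ -75.197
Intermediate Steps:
d(y) = 1
Y(S, T) = S + T
t = -71/360 ≈ -0.19722
Y(-64/d(8), -11) + t = (-64/1 - 11) - 71/360 = (-64*1 - 11) - 71/360 = (-64 - 11) - 71/360 = -75 - 71/360 = -27071/360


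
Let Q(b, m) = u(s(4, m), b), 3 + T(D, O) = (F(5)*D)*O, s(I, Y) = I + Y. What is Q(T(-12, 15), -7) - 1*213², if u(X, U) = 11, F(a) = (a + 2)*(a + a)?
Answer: -45358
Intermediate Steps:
F(a) = 2*a*(2 + a) (F(a) = (2 + a)*(2*a) = 2*a*(2 + a))
T(D, O) = -3 + 70*D*O (T(D, O) = -3 + ((2*5*(2 + 5))*D)*O = -3 + ((2*5*7)*D)*O = -3 + (70*D)*O = -3 + 70*D*O)
Q(b, m) = 11
Q(T(-12, 15), -7) - 1*213² = 11 - 1*213² = 11 - 1*45369 = 11 - 45369 = -45358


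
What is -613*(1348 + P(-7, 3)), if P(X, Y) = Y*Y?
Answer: -831841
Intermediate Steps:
P(X, Y) = Y²
-613*(1348 + P(-7, 3)) = -613*(1348 + 3²) = -613*(1348 + 9) = -613*1357 = -831841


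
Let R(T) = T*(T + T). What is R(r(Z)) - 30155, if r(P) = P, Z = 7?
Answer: -30057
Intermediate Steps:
R(T) = 2*T**2 (R(T) = T*(2*T) = 2*T**2)
R(r(Z)) - 30155 = 2*7**2 - 30155 = 2*49 - 30155 = 98 - 30155 = -30057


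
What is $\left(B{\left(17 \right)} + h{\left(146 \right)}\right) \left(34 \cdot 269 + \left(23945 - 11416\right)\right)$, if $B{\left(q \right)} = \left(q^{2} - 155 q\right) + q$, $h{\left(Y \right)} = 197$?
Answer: $-46211100$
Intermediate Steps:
$B{\left(q \right)} = q^{2} - 154 q$
$\left(B{\left(17 \right)} + h{\left(146 \right)}\right) \left(34 \cdot 269 + \left(23945 - 11416\right)\right) = \left(17 \left(-154 + 17\right) + 197\right) \left(34 \cdot 269 + \left(23945 - 11416\right)\right) = \left(17 \left(-137\right) + 197\right) \left(9146 + 12529\right) = \left(-2329 + 197\right) 21675 = \left(-2132\right) 21675 = -46211100$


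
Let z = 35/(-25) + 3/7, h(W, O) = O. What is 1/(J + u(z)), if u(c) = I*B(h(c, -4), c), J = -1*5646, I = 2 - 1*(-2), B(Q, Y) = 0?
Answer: -1/5646 ≈ -0.00017712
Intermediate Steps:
I = 4 (I = 2 + 2 = 4)
z = -34/35 (z = 35*(-1/25) + 3*(1/7) = -7/5 + 3/7 = -34/35 ≈ -0.97143)
J = -5646
u(c) = 0 (u(c) = 4*0 = 0)
1/(J + u(z)) = 1/(-5646 + 0) = 1/(-5646) = -1/5646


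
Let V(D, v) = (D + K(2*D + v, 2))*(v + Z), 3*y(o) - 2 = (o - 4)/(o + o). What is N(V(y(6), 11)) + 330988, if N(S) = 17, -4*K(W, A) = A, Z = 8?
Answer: 331005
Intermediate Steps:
K(W, A) = -A/4
y(o) = 2/3 + (-4 + o)/(6*o) (y(o) = 2/3 + ((o - 4)/(o + o))/3 = 2/3 + ((-4 + o)/((2*o)))/3 = 2/3 + ((-4 + o)*(1/(2*o)))/3 = 2/3 + ((-4 + o)/(2*o))/3 = 2/3 + (-4 + o)/(6*o))
V(D, v) = (8 + v)*(-1/2 + D) (V(D, v) = (D - 1/4*2)*(v + 8) = (D - 1/2)*(8 + v) = (-1/2 + D)*(8 + v) = (8 + v)*(-1/2 + D))
N(V(y(6), 11)) + 330988 = 17 + 330988 = 331005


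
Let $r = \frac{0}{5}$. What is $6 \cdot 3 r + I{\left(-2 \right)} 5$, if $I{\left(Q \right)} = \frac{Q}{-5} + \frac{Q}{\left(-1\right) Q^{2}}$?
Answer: $\frac{9}{2} \approx 4.5$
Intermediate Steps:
$r = 0$ ($r = 0 \cdot \frac{1}{5} = 0$)
$I{\left(Q \right)} = - \frac{1}{Q} - \frac{Q}{5}$ ($I{\left(Q \right)} = Q \left(- \frac{1}{5}\right) + Q \left(- \frac{1}{Q^{2}}\right) = - \frac{Q}{5} - \frac{1}{Q} = - \frac{1}{Q} - \frac{Q}{5}$)
$6 \cdot 3 r + I{\left(-2 \right)} 5 = 6 \cdot 3 \cdot 0 + \left(- \frac{1}{-2} - - \frac{2}{5}\right) 5 = 18 \cdot 0 + \left(\left(-1\right) \left(- \frac{1}{2}\right) + \frac{2}{5}\right) 5 = 0 + \left(\frac{1}{2} + \frac{2}{5}\right) 5 = 0 + \frac{9}{10} \cdot 5 = 0 + \frac{9}{2} = \frac{9}{2}$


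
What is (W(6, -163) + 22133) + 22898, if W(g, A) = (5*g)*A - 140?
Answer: 40001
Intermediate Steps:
W(g, A) = -140 + 5*A*g (W(g, A) = 5*A*g - 140 = -140 + 5*A*g)
(W(6, -163) + 22133) + 22898 = ((-140 + 5*(-163)*6) + 22133) + 22898 = ((-140 - 4890) + 22133) + 22898 = (-5030 + 22133) + 22898 = 17103 + 22898 = 40001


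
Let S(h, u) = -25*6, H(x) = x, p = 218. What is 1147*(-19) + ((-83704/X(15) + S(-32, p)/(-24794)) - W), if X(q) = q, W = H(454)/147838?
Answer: -376262142614867/13745607645 ≈ -27373.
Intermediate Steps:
W = 227/73919 (W = 454/147838 = 454*(1/147838) = 227/73919 ≈ 0.0030709)
S(h, u) = -150
1147*(-19) + ((-83704/X(15) + S(-32, p)/(-24794)) - W) = 1147*(-19) + ((-83704/15 - 150/(-24794)) - 1*227/73919) = -21793 + ((-83704*1/15 - 150*(-1/24794)) - 227/73919) = -21793 + ((-83704/15 + 75/12397) - 227/73919) = -21793 + (-1037677363/185955 - 227/73919) = -21793 - 76704115207382/13745607645 = -376262142614867/13745607645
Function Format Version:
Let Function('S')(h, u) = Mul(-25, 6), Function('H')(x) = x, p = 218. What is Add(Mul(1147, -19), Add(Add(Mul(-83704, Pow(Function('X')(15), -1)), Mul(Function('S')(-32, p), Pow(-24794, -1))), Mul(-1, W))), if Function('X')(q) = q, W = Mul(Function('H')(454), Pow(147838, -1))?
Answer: Rational(-376262142614867, 13745607645) ≈ -27373.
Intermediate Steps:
W = Rational(227, 73919) (W = Mul(454, Pow(147838, -1)) = Mul(454, Rational(1, 147838)) = Rational(227, 73919) ≈ 0.0030709)
Function('S')(h, u) = -150
Add(Mul(1147, -19), Add(Add(Mul(-83704, Pow(Function('X')(15), -1)), Mul(Function('S')(-32, p), Pow(-24794, -1))), Mul(-1, W))) = Add(Mul(1147, -19), Add(Add(Mul(-83704, Pow(15, -1)), Mul(-150, Pow(-24794, -1))), Mul(-1, Rational(227, 73919)))) = Add(-21793, Add(Add(Mul(-83704, Rational(1, 15)), Mul(-150, Rational(-1, 24794))), Rational(-227, 73919))) = Add(-21793, Add(Add(Rational(-83704, 15), Rational(75, 12397)), Rational(-227, 73919))) = Add(-21793, Add(Rational(-1037677363, 185955), Rational(-227, 73919))) = Add(-21793, Rational(-76704115207382, 13745607645)) = Rational(-376262142614867, 13745607645)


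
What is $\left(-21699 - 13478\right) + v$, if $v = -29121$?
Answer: $-64298$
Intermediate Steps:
$\left(-21699 - 13478\right) + v = \left(-21699 - 13478\right) - 29121 = -35177 - 29121 = -64298$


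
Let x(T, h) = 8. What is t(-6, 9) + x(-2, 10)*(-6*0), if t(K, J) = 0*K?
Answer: 0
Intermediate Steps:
t(K, J) = 0
t(-6, 9) + x(-2, 10)*(-6*0) = 0 + 8*(-6*0) = 0 + 8*0 = 0 + 0 = 0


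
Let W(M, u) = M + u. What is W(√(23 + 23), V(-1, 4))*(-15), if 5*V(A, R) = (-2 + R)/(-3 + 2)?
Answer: 6 - 15*√46 ≈ -95.735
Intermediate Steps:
V(A, R) = ⅖ - R/5 (V(A, R) = ((-2 + R)/(-3 + 2))/5 = ((-2 + R)/(-1))/5 = ((-2 + R)*(-1))/5 = (2 - R)/5 = ⅖ - R/5)
W(√(23 + 23), V(-1, 4))*(-15) = (√(23 + 23) + (⅖ - ⅕*4))*(-15) = (√46 + (⅖ - ⅘))*(-15) = (√46 - ⅖)*(-15) = (-⅖ + √46)*(-15) = 6 - 15*√46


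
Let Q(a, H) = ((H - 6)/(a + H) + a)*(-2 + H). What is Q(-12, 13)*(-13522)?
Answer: 743710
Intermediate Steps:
Q(a, H) = (-2 + H)*(a + (-6 + H)/(H + a)) (Q(a, H) = ((-6 + H)/(H + a) + a)*(-2 + H) = (a + (-6 + H)/(H + a))*(-2 + H) = (-2 + H)*(a + (-6 + H)/(H + a)))
Q(-12, 13)*(-13522) = ((12 + 13² - 8*13 - 2*(-12)² + 13*(-12)² - 12*13² - 2*13*(-12))/(13 - 12))*(-13522) = ((12 + 169 - 104 - 2*144 + 13*144 - 12*169 + 312)/1)*(-13522) = (1*(12 + 169 - 104 - 288 + 1872 - 2028 + 312))*(-13522) = (1*(-55))*(-13522) = -55*(-13522) = 743710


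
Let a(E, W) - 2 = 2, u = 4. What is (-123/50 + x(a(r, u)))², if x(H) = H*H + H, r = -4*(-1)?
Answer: 769129/2500 ≈ 307.65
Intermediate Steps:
r = 4
a(E, W) = 4 (a(E, W) = 2 + 2 = 4)
x(H) = H + H² (x(H) = H² + H = H + H²)
(-123/50 + x(a(r, u)))² = (-123/50 + 4*(1 + 4))² = (-123*1/50 + 4*5)² = (-123/50 + 20)² = (877/50)² = 769129/2500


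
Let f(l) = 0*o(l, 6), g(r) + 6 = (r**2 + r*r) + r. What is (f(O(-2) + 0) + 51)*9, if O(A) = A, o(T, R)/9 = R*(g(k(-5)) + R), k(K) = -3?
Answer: 459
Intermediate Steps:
g(r) = -6 + r + 2*r**2 (g(r) = -6 + ((r**2 + r*r) + r) = -6 + ((r**2 + r**2) + r) = -6 + (2*r**2 + r) = -6 + (r + 2*r**2) = -6 + r + 2*r**2)
o(T, R) = 9*R*(9 + R) (o(T, R) = 9*(R*((-6 - 3 + 2*(-3)**2) + R)) = 9*(R*((-6 - 3 + 2*9) + R)) = 9*(R*((-6 - 3 + 18) + R)) = 9*(R*(9 + R)) = 9*R*(9 + R))
f(l) = 0 (f(l) = 0*(9*6*(9 + 6)) = 0*(9*6*15) = 0*810 = 0)
(f(O(-2) + 0) + 51)*9 = (0 + 51)*9 = 51*9 = 459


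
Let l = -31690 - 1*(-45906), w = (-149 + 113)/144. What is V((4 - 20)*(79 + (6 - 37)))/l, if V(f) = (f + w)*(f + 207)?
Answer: 1723953/56864 ≈ 30.317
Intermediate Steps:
w = -¼ (w = -36*1/144 = -¼ ≈ -0.25000)
l = 14216 (l = -31690 + 45906 = 14216)
V(f) = (207 + f)*(-¼ + f) (V(f) = (f - ¼)*(f + 207) = (-¼ + f)*(207 + f) = (207 + f)*(-¼ + f))
V((4 - 20)*(79 + (6 - 37)))/l = (-207/4 + ((4 - 20)*(79 + (6 - 37)))² + 827*((4 - 20)*(79 + (6 - 37)))/4)/14216 = (-207/4 + (-16*(79 - 31))² + 827*(-16*(79 - 31))/4)*(1/14216) = (-207/4 + (-16*48)² + 827*(-16*48)/4)*(1/14216) = (-207/4 + (-768)² + (827/4)*(-768))*(1/14216) = (-207/4 + 589824 - 158784)*(1/14216) = (1723953/4)*(1/14216) = 1723953/56864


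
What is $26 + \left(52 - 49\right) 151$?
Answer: $479$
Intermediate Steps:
$26 + \left(52 - 49\right) 151 = 26 + 3 \cdot 151 = 26 + 453 = 479$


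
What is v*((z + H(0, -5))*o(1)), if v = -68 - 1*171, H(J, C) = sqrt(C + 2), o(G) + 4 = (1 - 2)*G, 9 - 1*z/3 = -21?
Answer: 107550 + 1195*I*sqrt(3) ≈ 1.0755e+5 + 2069.8*I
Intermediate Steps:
z = 90 (z = 27 - 3*(-21) = 27 + 63 = 90)
o(G) = -4 - G (o(G) = -4 + (1 - 2)*G = -4 - G)
H(J, C) = sqrt(2 + C)
v = -239 (v = -68 - 171 = -239)
v*((z + H(0, -5))*o(1)) = -239*(90 + sqrt(2 - 5))*(-4 - 1*1) = -239*(90 + sqrt(-3))*(-4 - 1) = -239*(90 + I*sqrt(3))*(-5) = -239*(-450 - 5*I*sqrt(3)) = 107550 + 1195*I*sqrt(3)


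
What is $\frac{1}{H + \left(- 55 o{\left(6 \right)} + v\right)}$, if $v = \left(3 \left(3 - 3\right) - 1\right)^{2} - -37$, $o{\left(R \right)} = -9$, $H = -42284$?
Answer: $- \frac{1}{41751} \approx -2.3952 \cdot 10^{-5}$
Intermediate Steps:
$v = 38$ ($v = \left(3 \cdot 0 - 1\right)^{2} + 37 = \left(0 - 1\right)^{2} + 37 = \left(-1\right)^{2} + 37 = 1 + 37 = 38$)
$\frac{1}{H + \left(- 55 o{\left(6 \right)} + v\right)} = \frac{1}{-42284 + \left(\left(-55\right) \left(-9\right) + 38\right)} = \frac{1}{-42284 + \left(495 + 38\right)} = \frac{1}{-42284 + 533} = \frac{1}{-41751} = - \frac{1}{41751}$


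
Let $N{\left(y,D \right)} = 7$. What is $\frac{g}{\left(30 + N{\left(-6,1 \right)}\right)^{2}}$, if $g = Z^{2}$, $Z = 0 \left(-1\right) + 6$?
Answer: $\frac{36}{1369} \approx 0.026297$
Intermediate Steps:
$Z = 6$ ($Z = 0 + 6 = 6$)
$g = 36$ ($g = 6^{2} = 36$)
$\frac{g}{\left(30 + N{\left(-6,1 \right)}\right)^{2}} = \frac{36}{\left(30 + 7\right)^{2}} = \frac{36}{37^{2}} = \frac{36}{1369}$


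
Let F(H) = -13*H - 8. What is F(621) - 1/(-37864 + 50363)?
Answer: -101004420/12499 ≈ -8081.0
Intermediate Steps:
F(H) = -8 - 13*H
F(621) - 1/(-37864 + 50363) = (-8 - 13*621) - 1/(-37864 + 50363) = (-8 - 8073) - 1/12499 = -8081 - 1*1/12499 = -8081 - 1/12499 = -101004420/12499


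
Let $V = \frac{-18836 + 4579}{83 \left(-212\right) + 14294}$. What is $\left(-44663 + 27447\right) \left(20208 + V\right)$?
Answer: $- \frac{574507156384}{1651} \approx -3.4798 \cdot 10^{8}$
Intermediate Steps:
$V = \frac{14257}{3302}$ ($V = - \frac{14257}{-17596 + 14294} = - \frac{14257}{-3302} = \left(-14257\right) \left(- \frac{1}{3302}\right) = \frac{14257}{3302} \approx 4.3177$)
$\left(-44663 + 27447\right) \left(20208 + V\right) = \left(-44663 + 27447\right) \left(20208 + \frac{14257}{3302}\right) = \left(-17216\right) \frac{66741073}{3302} = - \frac{574507156384}{1651}$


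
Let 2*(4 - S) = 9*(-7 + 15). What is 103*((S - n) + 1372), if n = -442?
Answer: 183546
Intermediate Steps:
S = -32 (S = 4 - 9*(-7 + 15)/2 = 4 - 9*8/2 = 4 - ½*72 = 4 - 36 = -32)
103*((S - n) + 1372) = 103*((-32 - 1*(-442)) + 1372) = 103*((-32 + 442) + 1372) = 103*(410 + 1372) = 103*1782 = 183546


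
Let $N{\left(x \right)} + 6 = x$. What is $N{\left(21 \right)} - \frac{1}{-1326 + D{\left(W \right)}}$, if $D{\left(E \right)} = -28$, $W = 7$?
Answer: $\frac{20311}{1354} \approx 15.001$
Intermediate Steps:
$N{\left(x \right)} = -6 + x$
$N{\left(21 \right)} - \frac{1}{-1326 + D{\left(W \right)}} = \left(-6 + 21\right) - \frac{1}{-1326 - 28} = 15 - \frac{1}{-1354} = 15 - - \frac{1}{1354} = 15 + \frac{1}{1354} = \frac{20311}{1354}$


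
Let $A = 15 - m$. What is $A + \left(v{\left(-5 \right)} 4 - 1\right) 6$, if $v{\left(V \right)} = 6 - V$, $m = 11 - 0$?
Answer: $262$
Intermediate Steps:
$m = 11$ ($m = 11 + 0 = 11$)
$A = 4$ ($A = 15 - 11 = 4$)
$A + \left(v{\left(-5 \right)} 4 - 1\right) 6 = 4 + \left(\left(6 - -5\right) 4 - 1\right) 6 = 4 + \left(\left(6 + 5\right) 4 - 1\right) 6 = 4 + \left(11 \cdot 4 - 1\right) 6 = 4 + \left(44 - 1\right) 6 = 4 + 43 \cdot 6 = 4 + 258 = 262$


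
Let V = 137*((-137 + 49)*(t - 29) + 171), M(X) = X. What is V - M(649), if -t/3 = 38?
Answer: 1746786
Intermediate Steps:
t = -114 (t = -3*38 = -114)
V = 1747435 (V = 137*((-137 + 49)*(-114 - 29) + 171) = 137*(-88*(-143) + 171) = 137*(12584 + 171) = 137*12755 = 1747435)
V - M(649) = 1747435 - 1*649 = 1747435 - 649 = 1746786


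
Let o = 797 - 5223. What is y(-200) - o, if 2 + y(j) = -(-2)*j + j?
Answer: 3824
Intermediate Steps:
y(j) = -2 + 3*j (y(j) = -2 + (-(-2)*j + j) = -2 + (2*j + j) = -2 + 3*j)
o = -4426
y(-200) - o = (-2 + 3*(-200)) - 1*(-4426) = (-2 - 600) + 4426 = -602 + 4426 = 3824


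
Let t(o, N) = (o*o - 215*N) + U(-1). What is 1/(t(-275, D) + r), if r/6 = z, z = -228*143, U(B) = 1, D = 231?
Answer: -1/169663 ≈ -5.8940e-6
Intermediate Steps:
t(o, N) = 1 + o² - 215*N (t(o, N) = (o*o - 215*N) + 1 = (o² - 215*N) + 1 = 1 + o² - 215*N)
z = -32604
r = -195624 (r = 6*(-32604) = -195624)
1/(t(-275, D) + r) = 1/((1 + (-275)² - 215*231) - 195624) = 1/((1 + 75625 - 49665) - 195624) = 1/(25961 - 195624) = 1/(-169663) = -1/169663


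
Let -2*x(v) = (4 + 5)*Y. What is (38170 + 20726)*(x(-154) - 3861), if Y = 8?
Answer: -229517712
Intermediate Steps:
x(v) = -36 (x(v) = -(4 + 5)*8/2 = -9*8/2 = -½*72 = -36)
(38170 + 20726)*(x(-154) - 3861) = (38170 + 20726)*(-36 - 3861) = 58896*(-3897) = -229517712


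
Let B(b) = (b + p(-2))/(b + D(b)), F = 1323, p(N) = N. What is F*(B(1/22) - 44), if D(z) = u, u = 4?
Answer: -5237757/89 ≈ -58851.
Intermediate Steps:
D(z) = 4
B(b) = (-2 + b)/(4 + b) (B(b) = (b - 2)/(b + 4) = (-2 + b)/(4 + b))
F*(B(1/22) - 44) = 1323*((-2 + 1/22)/(4 + 1/22) - 44) = 1323*(-43/22/(89/22) - 44) = 1323*((22/89)*(-43/22) - 44) = 1323*(-43/89 - 44) = 1323*(-3959/89) = -5237757/89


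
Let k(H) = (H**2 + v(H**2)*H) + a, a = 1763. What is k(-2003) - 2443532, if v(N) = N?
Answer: -8034483787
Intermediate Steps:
k(H) = 1763 + H**2 + H**3 (k(H) = (H**2 + H**2*H) + 1763 = (H**2 + H**3) + 1763 = 1763 + H**2 + H**3)
k(-2003) - 2443532 = (1763 + (-2003)**2 + (-2003)**3) - 2443532 = (1763 + 4012009 - 8036054027) - 2443532 = -8032040255 - 2443532 = -8034483787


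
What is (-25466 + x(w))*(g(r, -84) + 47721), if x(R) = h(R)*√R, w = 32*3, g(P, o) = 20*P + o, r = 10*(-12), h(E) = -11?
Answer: -1152005442 - 1990428*√6 ≈ -1.1569e+9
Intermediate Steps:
r = -120
g(P, o) = o + 20*P
w = 96
x(R) = -11*√R
(-25466 + x(w))*(g(r, -84) + 47721) = (-25466 - 44*√6)*((-84 + 20*(-120)) + 47721) = (-25466 - 44*√6)*((-84 - 2400) + 47721) = (-25466 - 44*√6)*(-2484 + 47721) = (-25466 - 44*√6)*45237 = -1152005442 - 1990428*√6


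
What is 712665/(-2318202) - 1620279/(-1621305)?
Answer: 32107243093/46401388810 ≈ 0.69195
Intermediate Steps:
712665/(-2318202) - 1620279/(-1621305) = 712665*(-1/2318202) - 1620279*(-1/1621305) = -79185/257578 + 180031/180145 = 32107243093/46401388810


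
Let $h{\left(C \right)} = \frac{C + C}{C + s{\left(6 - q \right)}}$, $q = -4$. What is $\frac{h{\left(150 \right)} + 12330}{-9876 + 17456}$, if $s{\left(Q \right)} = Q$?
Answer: $\frac{19731}{12128} \approx 1.6269$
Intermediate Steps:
$h{\left(C \right)} = \frac{2 C}{10 + C}$ ($h{\left(C \right)} = \frac{C + C}{C + \left(6 - -4\right)} = \frac{2 C}{C + \left(6 + 4\right)} = \frac{2 C}{C + 10} = \frac{2 C}{10 + C}$)
$\frac{h{\left(150 \right)} + 12330}{-9876 + 17456} = \frac{2 \cdot 150 \frac{1}{10 + 150} + 12330}{-9876 + 17456} = \frac{2 \cdot 150 \cdot \frac{1}{160} + 12330}{7580} = \left(2 \cdot 150 \cdot \frac{1}{160} + 12330\right) \frac{1}{7580} = \left(\frac{15}{8} + 12330\right) \frac{1}{7580} = \frac{98655}{8} \cdot \frac{1}{7580} = \frac{19731}{12128}$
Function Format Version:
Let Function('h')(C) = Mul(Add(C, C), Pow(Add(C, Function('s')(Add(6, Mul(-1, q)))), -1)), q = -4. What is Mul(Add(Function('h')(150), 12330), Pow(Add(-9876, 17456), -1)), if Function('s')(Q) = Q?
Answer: Rational(19731, 12128) ≈ 1.6269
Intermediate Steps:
Function('h')(C) = Mul(2, C, Pow(Add(10, C), -1)) (Function('h')(C) = Mul(Add(C, C), Pow(Add(C, Add(6, Mul(-1, -4))), -1)) = Mul(Mul(2, C), Pow(Add(C, Add(6, 4)), -1)) = Mul(Mul(2, C), Pow(Add(C, 10), -1)) = Mul(Mul(2, C), Pow(Add(10, C), -1)) = Mul(2, C, Pow(Add(10, C), -1)))
Mul(Add(Function('h')(150), 12330), Pow(Add(-9876, 17456), -1)) = Mul(Add(Mul(2, 150, Pow(Add(10, 150), -1)), 12330), Pow(Add(-9876, 17456), -1)) = Mul(Add(Mul(2, 150, Pow(160, -1)), 12330), Pow(7580, -1)) = Mul(Add(Mul(2, 150, Rational(1, 160)), 12330), Rational(1, 7580)) = Mul(Add(Rational(15, 8), 12330), Rational(1, 7580)) = Mul(Rational(98655, 8), Rational(1, 7580)) = Rational(19731, 12128)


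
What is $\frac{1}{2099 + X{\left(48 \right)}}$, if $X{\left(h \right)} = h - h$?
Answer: $\frac{1}{2099} \approx 0.00047642$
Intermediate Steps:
$X{\left(h \right)} = 0$
$\frac{1}{2099 + X{\left(48 \right)}} = \frac{1}{2099 + 0} = \frac{1}{2099}$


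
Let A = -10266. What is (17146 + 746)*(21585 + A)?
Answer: 202519548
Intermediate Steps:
(17146 + 746)*(21585 + A) = (17146 + 746)*(21585 - 10266) = 17892*11319 = 202519548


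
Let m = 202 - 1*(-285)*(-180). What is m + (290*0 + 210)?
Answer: -50888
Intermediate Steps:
m = -51098 (m = 202 + 285*(-180) = 202 - 51300 = -51098)
m + (290*0 + 210) = -51098 + (290*0 + 210) = -51098 + (0 + 210) = -51098 + 210 = -50888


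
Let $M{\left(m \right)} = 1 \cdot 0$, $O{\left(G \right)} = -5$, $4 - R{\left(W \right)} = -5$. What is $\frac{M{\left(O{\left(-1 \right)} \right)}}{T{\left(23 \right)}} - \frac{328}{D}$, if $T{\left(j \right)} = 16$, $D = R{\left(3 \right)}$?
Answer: $- \frac{328}{9} \approx -36.444$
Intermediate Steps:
$R{\left(W \right)} = 9$ ($R{\left(W \right)} = 4 - -5 = 4 + 5 = 9$)
$D = 9$
$M{\left(m \right)} = 0$
$\frac{M{\left(O{\left(-1 \right)} \right)}}{T{\left(23 \right)}} - \frac{328}{D} = \frac{0}{16} - \frac{328}{9} = 0 \cdot \frac{1}{16} - \frac{328}{9} = 0 - \frac{328}{9} = - \frac{328}{9}$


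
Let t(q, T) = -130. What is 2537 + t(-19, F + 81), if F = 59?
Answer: 2407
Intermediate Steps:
2537 + t(-19, F + 81) = 2537 - 130 = 2407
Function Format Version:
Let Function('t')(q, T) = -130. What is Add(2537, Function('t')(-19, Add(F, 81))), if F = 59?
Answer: 2407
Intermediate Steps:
Add(2537, Function('t')(-19, Add(F, 81))) = Add(2537, -130) = 2407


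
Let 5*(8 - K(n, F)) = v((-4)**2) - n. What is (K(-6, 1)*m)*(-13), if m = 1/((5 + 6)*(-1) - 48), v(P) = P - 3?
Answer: 273/295 ≈ 0.92542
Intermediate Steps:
v(P) = -3 + P
m = -1/59 (m = 1/(11*(-1) - 48) = 1/(-11 - 48) = 1/(-59) = -1/59 ≈ -0.016949)
K(n, F) = 27/5 + n/5 (K(n, F) = 8 - ((-3 + (-4)**2) - n)/5 = 8 - ((-3 + 16) - n)/5 = 8 - (13 - n)/5 = 8 + (-13/5 + n/5) = 27/5 + n/5)
(K(-6, 1)*m)*(-13) = ((27/5 + (1/5)*(-6))*(-1/59))*(-13) = ((27/5 - 6/5)*(-1/59))*(-13) = ((21/5)*(-1/59))*(-13) = -21/295*(-13) = 273/295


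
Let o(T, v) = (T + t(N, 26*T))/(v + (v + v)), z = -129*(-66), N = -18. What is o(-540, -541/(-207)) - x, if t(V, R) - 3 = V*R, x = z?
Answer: 12794553/541 ≈ 23650.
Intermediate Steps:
z = 8514
x = 8514
t(V, R) = 3 + R*V (t(V, R) = 3 + V*R = 3 + R*V)
o(T, v) = (3 - 467*T)/(3*v) (o(T, v) = (T + (3 + (26*T)*(-18)))/(v + (v + v)) = (T + (3 - 468*T))/(v + 2*v) = (3 - 467*T)/((3*v)) = (3 - 467*T)*(1/(3*v)) = (3 - 467*T)/(3*v))
o(-540, -541/(-207)) - x = (3 - 467*(-540))/(3*((-541/(-207)))) - 1*8514 = (3 + 252180)/(3*((-541*(-1/207)))) - 8514 = (1/3)*252183/(541/207) - 8514 = (1/3)*(207/541)*252183 - 8514 = 17400627/541 - 8514 = 12794553/541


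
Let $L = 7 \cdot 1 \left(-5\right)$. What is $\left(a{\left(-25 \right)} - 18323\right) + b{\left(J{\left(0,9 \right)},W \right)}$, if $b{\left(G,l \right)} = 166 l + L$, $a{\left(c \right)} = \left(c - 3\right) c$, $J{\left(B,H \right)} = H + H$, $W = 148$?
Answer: $6910$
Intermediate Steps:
$L = -35$ ($L = 7 \left(-5\right) = -35$)
$J{\left(B,H \right)} = 2 H$
$a{\left(c \right)} = c \left(-3 + c\right)$ ($a{\left(c \right)} = \left(-3 + c\right) c = c \left(-3 + c\right)$)
$b{\left(G,l \right)} = -35 + 166 l$ ($b{\left(G,l \right)} = 166 l - 35 = -35 + 166 l$)
$\left(a{\left(-25 \right)} - 18323\right) + b{\left(J{\left(0,9 \right)},W \right)} = \left(- 25 \left(-3 - 25\right) - 18323\right) + \left(-35 + 166 \cdot 148\right) = \left(\left(-25\right) \left(-28\right) - 18323\right) + \left(-35 + 24568\right) = \left(700 - 18323\right) + 24533 = -17623 + 24533 = 6910$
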